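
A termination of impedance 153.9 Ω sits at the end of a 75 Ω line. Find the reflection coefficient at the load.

Γ = (Z_L − Z_0)/(Z_L + Z_0) = (153.9 − 75)/(153.9 + 75) = 78.9/228.9

Γ = 0.345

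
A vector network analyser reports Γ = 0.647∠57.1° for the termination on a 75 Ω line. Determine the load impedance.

Z_L ≈ 60.9 + j114 Ω

Z_L = Z_0·(1 + Γ)/(1 − Γ) = 75·(1.35 + j0.543)/(0.649 − j0.543)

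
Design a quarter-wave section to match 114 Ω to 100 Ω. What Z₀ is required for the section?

Z_qwt ≈ 107 Ω

Z_qwt = √(Z_0·R_L) = √(100 × 114) = √11400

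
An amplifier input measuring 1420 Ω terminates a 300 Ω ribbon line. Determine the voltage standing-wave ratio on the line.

Γ = (1420 − 300)/(1420 + 300) = 0.651
VSWR = (1 + 0.651)/(1 − 0.651)

VSWR ≈ 4.73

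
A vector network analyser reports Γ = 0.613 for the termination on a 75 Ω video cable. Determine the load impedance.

Z_L = Z_0·(1 + Γ)/(1 − Γ) = 75·(1.61)/(0.387)

Z_L ≈ 313 Ω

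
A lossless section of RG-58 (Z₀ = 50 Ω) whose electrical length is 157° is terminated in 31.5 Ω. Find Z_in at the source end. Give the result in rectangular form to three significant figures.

tan(βl) = tan(157°) = -0.424
Z_in = Z_0·(Z_L + jZ_0·tanβl)/(Z_0 + jZ_L·tanβl)
     = 50·(31.5 − j21.2)/(50 − j13.4)

Z_in ≈ 34.7 − j11.9 Ω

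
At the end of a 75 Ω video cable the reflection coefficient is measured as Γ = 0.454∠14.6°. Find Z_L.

Z_L = Z_0·(1 + Γ)/(1 − Γ) = 75·(1.44 + j0.114)/(0.561 − j0.114)

Z_L ≈ 182 + j52.4 Ω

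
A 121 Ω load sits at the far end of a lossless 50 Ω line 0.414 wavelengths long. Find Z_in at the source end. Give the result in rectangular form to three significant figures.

βl = 2π × 0.414 = 149°
tan(βl) = tan(149°) = -0.6
Z_in = Z_0·(Z_L + jZ_0·tanβl)/(Z_0 + jZ_L·tanβl)
     = 50·(121 − j30)/(50 − j72.6)

Z_in ≈ 52.9 + j46.9 Ω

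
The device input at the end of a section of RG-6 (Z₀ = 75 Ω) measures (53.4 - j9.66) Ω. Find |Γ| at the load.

|Γ| ≈ 0.184

Γ = (Z_L − Z_0)/(Z_L + Z_0) = (-21.6 − j9.66)/(128.4 − j9.66)
|Γ| = 23.7/129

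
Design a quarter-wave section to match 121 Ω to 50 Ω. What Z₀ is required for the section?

Z_qwt ≈ 77.8 Ω

Z_qwt = √(Z_0·R_L) = √(50 × 121) = √6050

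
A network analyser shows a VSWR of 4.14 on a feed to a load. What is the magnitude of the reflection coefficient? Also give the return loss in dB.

|Γ| = (S − 1)/(S + 1) = (4.14 − 1)/(4.14 + 1) = 3.14/5.14
RL = −20·log₁₀|Γ| = −20·log₁₀(0.611)

|Γ| ≈ 0.611; return loss ≈ 4.28 dB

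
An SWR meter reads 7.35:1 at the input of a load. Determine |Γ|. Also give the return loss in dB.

|Γ| = (S − 1)/(S + 1) = (7.35 − 1)/(7.35 + 1) = 6.35/8.35
RL = −20·log₁₀|Γ| = −20·log₁₀(0.76)

|Γ| ≈ 0.76; return loss ≈ 2.38 dB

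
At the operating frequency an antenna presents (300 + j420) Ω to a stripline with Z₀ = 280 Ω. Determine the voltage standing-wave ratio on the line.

Γ = (Z_L − Z_0)/(Z_L + Z_0) = (20 + j420)/(580 + j420)
|Γ| = 420/716 = 0.587
VSWR = (1 + |Γ|)/(1 − |Γ|) = 1.59/0.413

VSWR ≈ 3.84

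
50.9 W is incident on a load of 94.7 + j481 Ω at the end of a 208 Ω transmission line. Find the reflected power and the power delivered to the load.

|Γ| = |(-113.3 + j481)/(302.7 + j481)| = 0.87
|Γ|² = 0.756
P_refl = |Γ|²·P_inc = 38.5 W, P_del = (1 − |Γ|²)·P_inc = 12.4 W

P_reflected ≈ 38.5 W; P_delivered ≈ 12.4 W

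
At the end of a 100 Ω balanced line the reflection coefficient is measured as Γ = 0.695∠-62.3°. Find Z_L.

Z_L ≈ 61.8 − j147 Ω

Z_L = Z_0·(1 + Γ)/(1 − Γ) = 100·(1.32 − j0.615)/(0.677 + j0.615)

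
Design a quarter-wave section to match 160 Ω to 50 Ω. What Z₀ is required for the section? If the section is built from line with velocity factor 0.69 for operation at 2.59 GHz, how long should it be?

Z_qwt ≈ 89.4 Ω; length ≈ 2 cm

Z_qwt = √(Z_0·R_L) = √(50 × 160) = √8000
λ = 0.69·c/f = 0.0799 m, so l = λ/4 = 0.02 m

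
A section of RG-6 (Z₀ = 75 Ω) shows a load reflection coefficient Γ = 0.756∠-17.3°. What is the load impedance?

Z_L ≈ 251 − j264 Ω

Z_L = Z_0·(1 + Γ)/(1 − Γ) = 75·(1.72 − j0.225)/(0.278 + j0.225)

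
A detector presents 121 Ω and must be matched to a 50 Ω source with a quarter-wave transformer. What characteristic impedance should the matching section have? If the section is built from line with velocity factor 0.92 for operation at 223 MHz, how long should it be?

Z_qwt ≈ 77.8 Ω; length ≈ 30.9 cm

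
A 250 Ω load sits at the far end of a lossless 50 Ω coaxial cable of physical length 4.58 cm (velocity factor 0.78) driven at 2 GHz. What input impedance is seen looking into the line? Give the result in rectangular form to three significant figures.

Z_in ≈ 23.7 + j55.7 Ω

λ = v/f = 0.78·c / 2 GHz = 0.117 m
βl = 2π·l/λ = 2π × 0.391 = 141°
tan(βl) = tan(141°) = -0.812
Z_in = Z_0·(Z_L + jZ_0·tanβl)/(Z_0 + jZ_L·tanβl)
     = 50·(250 − j40.6)/(50 − j203)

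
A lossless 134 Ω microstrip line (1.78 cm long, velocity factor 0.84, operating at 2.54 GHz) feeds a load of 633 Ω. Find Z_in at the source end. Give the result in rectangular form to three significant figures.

Z_in ≈ 34.4 − j60.2 Ω

λ = v/f = 0.84·c / 2.54 GHz = 0.0992 m
βl = 2π·l/λ = 2π × 0.179 = 64.6°
tan(βl) = tan(64.6°) = 2.1
Z_in = Z_0·(Z_L + jZ_0·tanβl)/(Z_0 + jZ_L·tanβl)
     = 134·(633 + j282)/(134 + j1330)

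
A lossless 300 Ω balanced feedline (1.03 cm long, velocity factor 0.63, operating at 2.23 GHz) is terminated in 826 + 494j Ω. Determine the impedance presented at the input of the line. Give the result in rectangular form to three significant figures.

λ = v/f = 0.63·c / 2.23 GHz = 0.0848 m
βl = 2π·l/λ = 2π × 0.122 = 43.8°
tan(βl) = tan(43.8°) = 0.957
Z_in = Z_0·(Z_L + jZ_0·tanβl)/(Z_0 + jZ_L·tanβl)
     = 300·(826 + j781)/(-173 + j791)

Z_in ≈ 217 − j361 Ω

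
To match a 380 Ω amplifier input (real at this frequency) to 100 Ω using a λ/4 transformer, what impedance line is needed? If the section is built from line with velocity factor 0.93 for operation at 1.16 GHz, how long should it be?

Z_qwt = √(Z_0·R_L) = √(100 × 380) = √38000
λ = 0.93·c/f = 0.241 m, so l = λ/4 = 0.0601 m

Z_qwt ≈ 195 Ω; length ≈ 6.01 cm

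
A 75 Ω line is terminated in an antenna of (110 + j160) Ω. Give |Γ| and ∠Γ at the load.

Γ = (Z_L − Z_0)/(Z_L + Z_0) = (35 + j160)/(185 + j160)
|Γ| = 164/245 = 0.67

Γ ≈ 0.67 ∠ 36.8°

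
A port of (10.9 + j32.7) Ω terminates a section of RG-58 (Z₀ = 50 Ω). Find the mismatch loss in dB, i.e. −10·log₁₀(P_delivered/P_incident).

Γ = (-39.1 + j32.7)/(60.9 + j32.7), |Γ| = 0.737
|Γ|² = 0.544, so P_del/P_inc = 1 − |Γ|² = 0.456
ML = −10·log₁₀(1 − |Γ|²)

mismatch loss ≈ 3.41 dB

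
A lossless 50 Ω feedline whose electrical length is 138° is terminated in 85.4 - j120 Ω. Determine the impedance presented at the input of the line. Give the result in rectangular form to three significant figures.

tan(βl) = tan(138°) = -0.9
Z_in = Z_0·(Z_L + jZ_0·tanβl)/(Z_0 + jZ_L·tanβl)
     = 50·(85.4 − j165)/(-58 − j76.9)

Z_in ≈ 41.6 + j87 Ω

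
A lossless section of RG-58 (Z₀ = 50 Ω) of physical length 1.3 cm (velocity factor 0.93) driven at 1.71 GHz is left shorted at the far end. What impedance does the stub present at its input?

Z_in ≈ +j27.4 Ω

λ = v/f = 0.93·c / 1.71 GHz = 0.163 m
βl = 2π·l/λ = 2π × 0.0797 = 28.7°
tan(βl) = 0.547
For a shorted stub, Z_in = jZ_0·tan(βl)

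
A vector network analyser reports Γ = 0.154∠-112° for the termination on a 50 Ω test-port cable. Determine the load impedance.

Z_L ≈ 42.9 − j12.5 Ω

Z_L = Z_0·(1 + Γ)/(1 − Γ) = 50·(0.942 − j0.143)/(1.06 + j0.143)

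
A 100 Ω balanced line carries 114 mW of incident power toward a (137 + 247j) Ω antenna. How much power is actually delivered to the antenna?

P_delivered ≈ 53.3 mW

|Γ| = |(37 + j247)/(237 + j247)| = 0.73
|Γ|² = 0.532
P_refl = |Γ|²·P_inc = 60.7 mW, P_del = (1 − |Γ|²)·P_inc = 53.3 mW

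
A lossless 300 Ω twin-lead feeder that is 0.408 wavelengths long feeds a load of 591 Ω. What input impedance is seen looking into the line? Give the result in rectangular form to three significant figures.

βl = 2π × 0.408 = 147°
tan(βl) = tan(147°) = -0.652
Z_in = Z_0·(Z_L + jZ_0·tanβl)/(Z_0 + jZ_L·tanβl)
     = 300·(591 − j196)/(300 − j386)

Z_in ≈ 318 + j213 Ω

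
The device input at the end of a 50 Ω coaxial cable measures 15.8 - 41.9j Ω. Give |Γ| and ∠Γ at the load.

Γ ≈ 0.693 ∠ -96.7°

Γ = (Z_L − Z_0)/(Z_L + Z_0) = (-34.2 − j41.9)/(65.8 − j41.9)
|Γ| = 54.1/78 = 0.693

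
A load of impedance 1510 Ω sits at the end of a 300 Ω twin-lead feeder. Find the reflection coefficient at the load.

Γ = 0.669

Γ = (Z_L − Z_0)/(Z_L + Z_0) = (1510 − 300)/(1510 + 300) = 1210/1810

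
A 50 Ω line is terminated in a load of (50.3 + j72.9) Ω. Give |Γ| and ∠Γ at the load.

Γ ≈ 0.588 ∠ 53.8°

Γ = (Z_L − Z_0)/(Z_L + Z_0) = (0.3 + j72.9)/(100.3 + j72.9)
|Γ| = 72.9/124 = 0.588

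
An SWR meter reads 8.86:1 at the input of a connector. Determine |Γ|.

|Γ| ≈ 0.797

|Γ| = (S − 1)/(S + 1) = (8.86 − 1)/(8.86 + 1) = 7.86/9.86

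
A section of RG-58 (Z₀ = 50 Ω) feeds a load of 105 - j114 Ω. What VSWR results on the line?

VSWR ≈ 4.85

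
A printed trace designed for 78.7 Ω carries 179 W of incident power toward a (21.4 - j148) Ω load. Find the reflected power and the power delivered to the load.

P_reflected ≈ 141 W; P_delivered ≈ 37.8 W

|Γ| = |(-57.3 − j148)/(100.1 − j148)| = 0.888
|Γ|² = 0.789
P_refl = |Γ|²·P_inc = 141 W, P_del = (1 − |Γ|²)·P_inc = 37.8 W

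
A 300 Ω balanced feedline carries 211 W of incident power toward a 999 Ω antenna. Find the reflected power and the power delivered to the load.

P_reflected ≈ 61.1 W; P_delivered ≈ 150 W

Γ = (999 − 300)/(999 + 300) = 0.538
|Γ|² = 0.29
P_refl = |Γ|²·P_inc = 61.1 W, P_del = (1 − |Γ|²)·P_inc = 150 W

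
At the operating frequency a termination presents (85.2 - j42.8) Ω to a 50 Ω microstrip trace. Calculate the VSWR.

VSWR ≈ 2.28

Γ = (Z_L − Z_0)/(Z_L + Z_0) = (35.2 − j42.8)/(135.2 − j42.8)
|Γ| = 55.4/142 = 0.391
VSWR = (1 + |Γ|)/(1 − |Γ|) = 1.39/0.609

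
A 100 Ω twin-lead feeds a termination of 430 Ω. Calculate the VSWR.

Γ = (430 − 100)/(430 + 100) = 0.623
VSWR = (1 + 0.623)/(1 − 0.623)

VSWR ≈ 4.3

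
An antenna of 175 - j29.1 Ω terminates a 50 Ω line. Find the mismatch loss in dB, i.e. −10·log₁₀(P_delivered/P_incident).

Γ = (125 − j29.1)/(225 − j29.1), |Γ| = 0.566
|Γ|² = 0.32, so P_del/P_inc = 1 − |Γ|² = 0.68
ML = −10·log₁₀(1 − |Γ|²)

mismatch loss ≈ 1.68 dB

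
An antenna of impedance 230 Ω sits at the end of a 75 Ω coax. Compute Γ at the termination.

Γ = (Z_L − Z_0)/(Z_L + Z_0) = (230 − 75)/(230 + 75) = 155/305

Γ = 0.508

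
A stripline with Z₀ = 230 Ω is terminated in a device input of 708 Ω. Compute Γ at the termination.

Γ = (Z_L − Z_0)/(Z_L + Z_0) = (708 − 230)/(708 + 230) = 478/938

Γ = 0.51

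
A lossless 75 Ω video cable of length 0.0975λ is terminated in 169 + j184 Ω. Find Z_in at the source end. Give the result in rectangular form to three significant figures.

Z_in ≈ 83.3 − j145 Ω

βl = 2π × 0.0975 = 35.1°
tan(βl) = tan(35.1°) = 0.703
Z_in = Z_0·(Z_L + jZ_0·tanβl)/(Z_0 + jZ_L·tanβl)
     = 75·(169 + j237)/(-54.3 + j119)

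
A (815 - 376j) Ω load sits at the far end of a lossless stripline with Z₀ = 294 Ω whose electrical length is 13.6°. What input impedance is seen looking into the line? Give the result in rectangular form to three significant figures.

tan(βl) = tan(13.6°) = 0.242
Z_in = Z_0·(Z_L + jZ_0·tanβl)/(Z_0 + jZ_L·tanβl)
     = 294·(815 − j305)/(385 + j197)

Z_in ≈ 399 − j437 Ω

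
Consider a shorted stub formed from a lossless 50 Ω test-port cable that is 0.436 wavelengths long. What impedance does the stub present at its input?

Z_in ≈ −j21.3 Ω

βl = 2π × 0.436 = 157°
tan(βl) = -0.425
For a shorted stub, Z_in = jZ_0·tan(βl)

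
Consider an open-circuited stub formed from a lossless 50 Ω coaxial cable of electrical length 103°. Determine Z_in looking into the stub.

Z_in ≈ +j11.5 Ω

tan(βl) = -4.33
For an open-circuited stub, Z_in = −jZ_0·cot(βl) = −jZ_0/tan(βl)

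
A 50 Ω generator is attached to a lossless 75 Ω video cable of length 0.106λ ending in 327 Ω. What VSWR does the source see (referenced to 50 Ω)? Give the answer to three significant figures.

VSWR ≈ 5.19

βl = 2π × 0.106 = 38.2°
tan(βl) = 0.786
Z_in = Z_0·(Z_L + jZ_0·tanβl)/(Z_0 + jZ_L·tanβl) = 41.5 − j83.3 Ω
Γ_s = (Z_in − Z_s)/(Z_in + Z_s) = (-8.48 − j83.3)/(91.5 − j83.3), |Γ_s| = 0.677
VSWR = (1 + |Γ_s|)/(1 − |Γ_s|)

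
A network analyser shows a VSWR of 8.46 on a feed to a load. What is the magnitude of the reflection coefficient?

|Γ| = (S − 1)/(S + 1) = (8.46 − 1)/(8.46 + 1) = 7.46/9.46

|Γ| ≈ 0.789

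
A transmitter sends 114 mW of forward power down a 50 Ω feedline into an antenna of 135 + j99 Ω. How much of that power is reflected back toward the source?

P_reflected ≈ 44.1 mW

|Γ| = |(85 + j99)/(185 + j99)| = 0.622
|Γ|² = 0.387
P_refl = |Γ|²·P_inc = 44.1 mW, P_del = (1 − |Γ|²)·P_inc = 69.9 mW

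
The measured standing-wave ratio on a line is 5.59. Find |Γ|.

|Γ| ≈ 0.697

|Γ| = (S − 1)/(S + 1) = (5.59 − 1)/(5.59 + 1) = 4.59/6.59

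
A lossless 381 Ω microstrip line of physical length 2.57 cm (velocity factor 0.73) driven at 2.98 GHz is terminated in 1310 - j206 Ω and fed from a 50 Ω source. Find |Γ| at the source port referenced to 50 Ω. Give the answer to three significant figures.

|Γ| ≈ 0.847

λ = v/f = 0.73·c / 2.98 GHz = 0.0735 m
βl = 2π·l/λ = 2π × 0.35 = 126°
tan(βl) = -1.38
Z_in = Z_0·(Z_L + jZ_0·tanβl)/(Z_0 + jZ_L·tanβl) = 168 + j267 Ω
Γ_s = (Z_in − Z_s)/(Z_in + Z_s) = (118 + j267)/(218 + j267), |Γ_s| = 0.847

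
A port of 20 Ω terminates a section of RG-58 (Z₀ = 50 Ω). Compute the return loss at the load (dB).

Γ = (20 − 50)/(20 + 50) = -0.429
RL = −20·log₁₀|Γ| = −20·log₁₀(0.429)

RL ≈ 7.36 dB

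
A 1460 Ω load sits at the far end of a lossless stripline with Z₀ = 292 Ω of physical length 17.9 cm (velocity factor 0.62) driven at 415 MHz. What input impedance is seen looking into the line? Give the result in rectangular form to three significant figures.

λ = v/f = 0.62·c / 415 MHz = 0.448 m
βl = 2π·l/λ = 2π × 0.399 = 144°
tan(βl) = tan(144°) = -0.732
Z_in = Z_0·(Z_L + jZ_0·tanβl)/(Z_0 + jZ_L·tanβl)
     = 292·(1460 − j214)/(292 − j1070)

Z_in ≈ 156 + j356 Ω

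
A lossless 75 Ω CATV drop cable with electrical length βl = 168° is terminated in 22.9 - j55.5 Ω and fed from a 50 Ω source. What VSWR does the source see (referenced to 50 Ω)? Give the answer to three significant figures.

tan(βl) = -0.213
Z_in = Z_0·(Z_L + jZ_0·tanβl)/(Z_0 + jZ_L·tanβl) = 33.5 − j82.2 Ω
Γ_s = (Z_in − Z_s)/(Z_in + Z_s) = (-16.5 − j82.2)/(83.5 − j82.2), |Γ_s| = 0.715
VSWR = (1 + |Γ_s|)/(1 − |Γ_s|)

VSWR ≈ 6.03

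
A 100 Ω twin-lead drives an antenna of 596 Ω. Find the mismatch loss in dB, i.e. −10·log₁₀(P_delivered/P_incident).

Γ = (596 − 100)/(596 + 100) = 0.713
|Γ|² = 0.508, so P_del/P_inc = 1 − |Γ|² = 0.492
ML = −10·log₁₀(1 − |Γ|²)

mismatch loss ≈ 3.08 dB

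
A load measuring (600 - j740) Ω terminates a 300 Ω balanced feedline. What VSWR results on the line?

Γ = (Z_L − Z_0)/(Z_L + Z_0) = (300 − j740)/(900 − j740)
|Γ| = 798/1170 = 0.685
VSWR = (1 + |Γ|)/(1 − |Γ|) = 1.69/0.315

VSWR ≈ 5.36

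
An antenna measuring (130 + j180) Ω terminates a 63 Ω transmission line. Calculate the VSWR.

Γ = (Z_L − Z_0)/(Z_L + Z_0) = (67 + j180)/(193 + j180)
|Γ| = 192/264 = 0.728
VSWR = (1 + |Γ|)/(1 − |Γ|) = 1.73/0.272

VSWR ≈ 6.35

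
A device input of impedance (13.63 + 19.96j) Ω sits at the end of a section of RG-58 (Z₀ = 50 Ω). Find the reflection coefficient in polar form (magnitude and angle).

Γ ≈ 0.622 ∠ 134°

Γ = (Z_L − Z_0)/(Z_L + Z_0) = (-36.37 + j19.96)/(63.63 + j19.96)
|Γ| = 41.5/66.7 = 0.622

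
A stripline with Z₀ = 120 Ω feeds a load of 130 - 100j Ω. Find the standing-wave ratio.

VSWR ≈ 2.19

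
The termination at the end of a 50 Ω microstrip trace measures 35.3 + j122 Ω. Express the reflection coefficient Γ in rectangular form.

Γ ≈ 0.615 + j0.551

Γ = (Z_L − Z_0)/(Z_L + Z_0) = (-14.7 + j122)/(85.3 + j122)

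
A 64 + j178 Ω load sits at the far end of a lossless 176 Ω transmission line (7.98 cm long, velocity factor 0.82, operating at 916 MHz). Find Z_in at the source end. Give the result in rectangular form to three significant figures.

λ = v/f = 0.82·c / 916 MHz = 0.269 m
βl = 2π·l/λ = 2π × 0.297 = 107°
tan(βl) = tan(107°) = -3.28
Z_in = Z_0·(Z_L + jZ_0·tanβl)/(Z_0 + jZ_L·tanβl)
     = 176·(64 − j399)/(759 − j210)

Z_in ≈ 37.5 − j82.1 Ω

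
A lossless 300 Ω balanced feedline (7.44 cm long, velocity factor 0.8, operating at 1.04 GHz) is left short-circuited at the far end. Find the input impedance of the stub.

Z_in ≈ −j613 Ω

λ = v/f = 0.8·c / 1.04 GHz = 0.231 m
βl = 2π·l/λ = 2π × 0.322 = 116°
tan(βl) = -2.04
For a short-circuited stub, Z_in = jZ_0·tan(βl)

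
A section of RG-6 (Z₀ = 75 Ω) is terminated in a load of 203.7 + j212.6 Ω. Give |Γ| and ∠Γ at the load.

Γ ≈ 0.709 ∠ 21.5°

Γ = (Z_L − Z_0)/(Z_L + Z_0) = (128.7 + j212.6)/(278.7 + j212.6)
|Γ| = 249/351 = 0.709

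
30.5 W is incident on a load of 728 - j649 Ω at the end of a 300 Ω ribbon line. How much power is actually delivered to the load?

|Γ| = |(428 − j649)/(1028 − j649)| = 0.639
|Γ|² = 0.409
P_refl = |Γ|²·P_inc = 12.5 W, P_del = (1 − |Γ|²)·P_inc = 18 W

P_delivered ≈ 18 W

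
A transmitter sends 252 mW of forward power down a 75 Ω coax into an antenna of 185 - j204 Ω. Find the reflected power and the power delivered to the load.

P_reflected ≈ 124 mW; P_delivered ≈ 128 mW

|Γ| = |(110 − j204)/(260 − j204)| = 0.701
|Γ|² = 0.492
P_refl = |Γ|²·P_inc = 124 mW, P_del = (1 − |Γ|²)·P_inc = 128 mW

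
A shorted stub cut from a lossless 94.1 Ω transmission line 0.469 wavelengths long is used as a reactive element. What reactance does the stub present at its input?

X_in ≈ -18.6 Ω (capacitive)

βl = 2π × 0.469 = 169°
tan(βl) = -0.197
For a shorted stub, Z_in = jZ_0·tan(βl)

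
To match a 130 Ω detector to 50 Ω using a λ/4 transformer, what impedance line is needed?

Z_qwt ≈ 80.6 Ω

Z_qwt = √(Z_0·R_L) = √(50 × 130) = √6500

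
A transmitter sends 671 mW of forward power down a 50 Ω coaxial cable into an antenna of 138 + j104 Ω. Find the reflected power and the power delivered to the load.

P_reflected ≈ 270 mW; P_delivered ≈ 401 mW

|Γ| = |(88 + j104)/(188 + j104)| = 0.634
|Γ|² = 0.402
P_refl = |Γ|²·P_inc = 270 mW, P_del = (1 − |Γ|²)·P_inc = 401 mW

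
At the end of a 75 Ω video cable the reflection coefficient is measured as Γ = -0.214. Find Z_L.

Z_L = Z_0·(1 + Γ)/(1 − Γ) = 75·(0.786)/(1.21)

Z_L ≈ 48.6 Ω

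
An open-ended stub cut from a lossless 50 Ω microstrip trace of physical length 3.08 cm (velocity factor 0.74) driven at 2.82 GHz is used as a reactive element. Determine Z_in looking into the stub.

Z_in ≈ +j61.4 Ω

λ = v/f = 0.74·c / 2.82 GHz = 0.0787 m
βl = 2π·l/λ = 2π × 0.391 = 141°
tan(βl) = -0.814
For an open-ended stub, Z_in = −jZ_0·cot(βl) = −jZ_0/tan(βl)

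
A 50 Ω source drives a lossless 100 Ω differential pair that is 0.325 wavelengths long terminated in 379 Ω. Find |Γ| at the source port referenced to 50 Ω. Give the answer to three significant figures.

βl = 2π × 0.325 = 117°
tan(βl) = -1.96
Z_in = Z_0·(Z_L + jZ_0·tanβl)/(Z_0 + jZ_L·tanβl) = 32.6 + j46.6 Ω
Γ_s = (Z_in − Z_s)/(Z_in + Z_s) = (-17.4 + j46.6)/(82.6 + j46.6), |Γ_s| = 0.524

|Γ| ≈ 0.524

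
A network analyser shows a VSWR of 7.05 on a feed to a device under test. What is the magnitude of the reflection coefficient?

|Γ| ≈ 0.752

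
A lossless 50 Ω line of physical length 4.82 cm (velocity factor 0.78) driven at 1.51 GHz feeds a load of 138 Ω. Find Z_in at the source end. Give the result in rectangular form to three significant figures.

λ = v/f = 0.78·c / 1.51 GHz = 0.155 m
βl = 2π·l/λ = 2π × 0.311 = 112°
tan(βl) = tan(112°) = -2.48
Z_in = Z_0·(Z_L + jZ_0·tanβl)/(Z_0 + jZ_L·tanβl)
     = 50·(138 − j124)/(50 − j342)

Z_in ≈ 20.6 + j17.2 Ω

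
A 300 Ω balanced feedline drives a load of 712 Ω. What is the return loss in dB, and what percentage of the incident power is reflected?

RL ≈ 7.81 dB; 16.6% of incident power reflected

Γ = (712 − 300)/(712 + 300) = 0.407
RL = −20·log₁₀(0.407) = 7.81 dB
P_refl/P_inc = |Γ|² = 0.166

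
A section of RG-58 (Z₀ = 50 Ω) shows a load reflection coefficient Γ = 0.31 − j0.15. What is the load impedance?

Z_L = Z_0·(1 + Γ)/(1 − Γ) = 50·(1.31 − j0.15)/(0.69 + j0.15)

Z_L ≈ 88.4 − j30.1 Ω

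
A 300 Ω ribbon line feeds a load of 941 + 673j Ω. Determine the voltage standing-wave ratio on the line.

VSWR ≈ 4.85

Γ = (Z_L − Z_0)/(Z_L + Z_0) = (641 + j673)/(1241 + j673)
|Γ| = 929/1410 = 0.658
VSWR = (1 + |Γ|)/(1 − |Γ|) = 1.66/0.342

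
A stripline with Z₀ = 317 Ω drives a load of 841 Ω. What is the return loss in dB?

RL ≈ 6.89 dB

Γ = (841 − 317)/(841 + 317) = 0.453
RL = −20·log₁₀|Γ| = −20·log₁₀(0.453)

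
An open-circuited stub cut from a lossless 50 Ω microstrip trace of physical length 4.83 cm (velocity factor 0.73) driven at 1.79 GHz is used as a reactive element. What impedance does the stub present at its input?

λ = v/f = 0.73·c / 1.79 GHz = 0.122 m
βl = 2π·l/λ = 2π × 0.395 = 142°
tan(βl) = -0.778
For an open-circuited stub, Z_in = −jZ_0·cot(βl) = −jZ_0/tan(βl)

Z_in ≈ +j64.3 Ω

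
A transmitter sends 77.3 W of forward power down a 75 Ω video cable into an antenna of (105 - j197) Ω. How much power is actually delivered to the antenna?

|Γ| = |(30 − j197)/(180 − j197)| = 0.747
|Γ|² = 0.558
P_refl = |Γ|²·P_inc = 43.1 W, P_del = (1 − |Γ|²)·P_inc = 34.2 W

P_delivered ≈ 34.2 W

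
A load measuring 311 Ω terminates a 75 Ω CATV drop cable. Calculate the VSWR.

VSWR ≈ 4.15

Γ = (311 − 75)/(311 + 75) = 0.611
VSWR = (1 + 0.611)/(1 − 0.611)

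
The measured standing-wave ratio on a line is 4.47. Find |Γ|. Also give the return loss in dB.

|Γ| = (S − 1)/(S + 1) = (4.47 − 1)/(4.47 + 1) = 3.47/5.47
RL = −20·log₁₀|Γ| = −20·log₁₀(0.634)

|Γ| ≈ 0.634; return loss ≈ 3.95 dB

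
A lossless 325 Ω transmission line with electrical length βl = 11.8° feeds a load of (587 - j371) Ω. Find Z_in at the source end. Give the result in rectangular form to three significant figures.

tan(βl) = tan(11.8°) = 0.209
Z_in = Z_0·(Z_L + jZ_0·tanβl)/(Z_0 + jZ_L·tanβl)
     = 325·(587 − j303)/(403 + j123)

Z_in ≈ 365 − j356 Ω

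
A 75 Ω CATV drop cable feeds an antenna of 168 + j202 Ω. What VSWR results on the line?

Γ = (Z_L − Z_0)/(Z_L + Z_0) = (93 + j202)/(243 + j202)
|Γ| = 222/316 = 0.704
VSWR = (1 + |Γ|)/(1 − |Γ|) = 1.7/0.296

VSWR ≈ 5.75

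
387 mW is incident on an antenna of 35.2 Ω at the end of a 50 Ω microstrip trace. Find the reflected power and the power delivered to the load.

P_reflected ≈ 11.7 mW; P_delivered ≈ 375 mW

Γ = (35.2 − 50)/(35.2 + 50) = -0.174
|Γ|² = 0.0302
P_refl = |Γ|²·P_inc = 11.7 mW, P_del = (1 − |Γ|²)·P_inc = 375 mW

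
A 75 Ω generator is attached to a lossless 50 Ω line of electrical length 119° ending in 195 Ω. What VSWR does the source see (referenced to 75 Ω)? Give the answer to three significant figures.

VSWR ≈ 5.11

tan(βl) = -1.8
Z_in = Z_0·(Z_L + jZ_0·tanβl)/(Z_0 + jZ_L·tanβl) = 16.4 + j25.4 Ω
Γ_s = (Z_in − Z_s)/(Z_in + Z_s) = (-58.6 + j25.4)/(91.4 + j25.4), |Γ_s| = 0.673
VSWR = (1 + |Γ_s|)/(1 − |Γ_s|)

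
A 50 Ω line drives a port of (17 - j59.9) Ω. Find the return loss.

RL ≈ 2.37 dB

Γ = (-33 − j59.9)/(67 − j59.9), |Γ| = 0.761
RL = −20·log₁₀|Γ| = −20·log₁₀(0.761)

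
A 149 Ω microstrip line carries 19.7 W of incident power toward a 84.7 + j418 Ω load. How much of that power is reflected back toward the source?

|Γ| = |(-64.3 + j418)/(233.7 + j418)| = 0.883
|Γ|² = 0.78
P_refl = |Γ|²·P_inc = 15.4 W, P_del = (1 − |Γ|²)·P_inc = 4.34 W

P_reflected ≈ 15.4 W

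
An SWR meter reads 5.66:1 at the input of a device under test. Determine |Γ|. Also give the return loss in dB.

|Γ| ≈ 0.7; return loss ≈ 3.1 dB

|Γ| = (S − 1)/(S + 1) = (5.66 − 1)/(5.66 + 1) = 4.66/6.66
RL = −20·log₁₀|Γ| = −20·log₁₀(0.7)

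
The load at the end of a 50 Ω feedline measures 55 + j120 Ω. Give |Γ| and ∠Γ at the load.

Γ ≈ 0.753 ∠ 38.8°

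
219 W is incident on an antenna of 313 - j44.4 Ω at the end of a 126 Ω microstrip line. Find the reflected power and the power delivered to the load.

P_reflected ≈ 41.6 W; P_delivered ≈ 177 W

|Γ| = |(187 − j44.4)/(439 − j44.4)| = 0.436
|Γ|² = 0.19
P_refl = |Γ|²·P_inc = 41.6 W, P_del = (1 − |Γ|²)·P_inc = 177 W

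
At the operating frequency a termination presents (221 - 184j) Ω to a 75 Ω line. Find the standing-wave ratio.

Γ = (Z_L − Z_0)/(Z_L + Z_0) = (146 − j184)/(296 − j184)
|Γ| = 235/349 = 0.674
VSWR = (1 + |Γ|)/(1 − |Γ|) = 1.67/0.326

VSWR ≈ 5.13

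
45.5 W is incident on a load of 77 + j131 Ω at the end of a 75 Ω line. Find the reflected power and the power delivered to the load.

P_reflected ≈ 19.4 W; P_delivered ≈ 26.1 W

|Γ| = |(2 + j131)/(152 + j131)| = 0.653
|Γ|² = 0.426
P_refl = |Γ|²·P_inc = 19.4 W, P_del = (1 − |Γ|²)·P_inc = 26.1 W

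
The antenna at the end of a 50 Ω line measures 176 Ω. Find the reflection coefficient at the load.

Γ = (Z_L − Z_0)/(Z_L + Z_0) = (176 − 50)/(176 + 50) = 126/226

Γ = 0.558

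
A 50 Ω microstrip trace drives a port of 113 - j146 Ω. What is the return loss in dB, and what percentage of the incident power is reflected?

RL ≈ 2.77 dB; 52.8% of incident power reflected

Γ = (63 − j146)/(163 − j146), |Γ| = 0.727
RL = −20·log₁₀(0.727) = 2.77 dB
P_refl/P_inc = |Γ|² = 0.528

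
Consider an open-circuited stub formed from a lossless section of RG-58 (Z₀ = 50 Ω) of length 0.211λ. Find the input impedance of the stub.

βl = 2π × 0.211 = 76°
tan(βl) = 4
For an open-circuited stub, Z_in = −jZ_0·cot(βl) = −jZ_0/tan(βl)

Z_in ≈ −j12.5 Ω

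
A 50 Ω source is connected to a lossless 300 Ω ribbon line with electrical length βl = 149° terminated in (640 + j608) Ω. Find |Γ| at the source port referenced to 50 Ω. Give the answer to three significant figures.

tan(βl) = -0.601
Z_in = Z_0·(Z_L + jZ_0·tanβl)/(Z_0 + jZ_L·tanβl) = 133 + j270 Ω
Γ_s = (Z_in − Z_s)/(Z_in + Z_s) = (82.8 + j270)/(183 + j270), |Γ_s| = 0.866

|Γ| ≈ 0.866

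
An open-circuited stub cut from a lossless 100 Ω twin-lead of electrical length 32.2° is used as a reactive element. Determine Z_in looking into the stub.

tan(βl) = 0.63
For an open-circuited stub, Z_in = −jZ_0·cot(βl) = −jZ_0/tan(βl)

Z_in ≈ −j159 Ω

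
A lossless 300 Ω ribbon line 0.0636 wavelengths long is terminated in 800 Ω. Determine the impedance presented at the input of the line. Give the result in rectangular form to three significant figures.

βl = 2π × 0.0636 = 22.9°
tan(βl) = tan(22.9°) = 0.422
Z_in = Z_0·(Z_L + jZ_0·tanβl)/(Z_0 + jZ_L·tanβl)
     = 300·(800 + j127)/(300 + j338)

Z_in ≈ 416 − j341 Ω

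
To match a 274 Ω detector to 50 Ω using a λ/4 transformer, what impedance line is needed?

Z_qwt = √(Z_0·R_L) = √(50 × 274) = √13700

Z_qwt ≈ 117 Ω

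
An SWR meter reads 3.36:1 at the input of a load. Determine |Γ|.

|Γ| = (S − 1)/(S + 1) = (3.36 − 1)/(3.36 + 1) = 2.36/4.36

|Γ| ≈ 0.541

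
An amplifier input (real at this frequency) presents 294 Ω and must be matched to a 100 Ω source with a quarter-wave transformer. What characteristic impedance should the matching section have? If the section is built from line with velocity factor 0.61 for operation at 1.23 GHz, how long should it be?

Z_qwt = √(Z_0·R_L) = √(100 × 294) = √29400
λ = 0.61·c/f = 0.149 m, so l = λ/4 = 0.0372 m

Z_qwt ≈ 171 Ω; length ≈ 3.72 cm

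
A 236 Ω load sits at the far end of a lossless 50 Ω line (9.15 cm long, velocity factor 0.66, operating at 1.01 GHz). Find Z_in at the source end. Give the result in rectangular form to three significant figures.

λ = v/f = 0.66·c / 1.01 GHz = 0.196 m
βl = 2π·l/λ = 2π × 0.467 = 168°
tan(βl) = tan(168°) = -0.212
Z_in = Z_0·(Z_L + jZ_0·tanβl)/(Z_0 + jZ_L·tanβl)
     = 50·(236 − j10.6)/(50 − j50)

Z_in ≈ 123 + j113 Ω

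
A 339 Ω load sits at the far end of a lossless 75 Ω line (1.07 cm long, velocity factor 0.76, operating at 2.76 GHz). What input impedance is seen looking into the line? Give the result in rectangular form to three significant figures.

Z_in ≈ 30.1 − j64.6 Ω

λ = v/f = 0.76·c / 2.76 GHz = 0.0826 m
βl = 2π·l/λ = 2π × 0.13 = 46.6°
tan(βl) = tan(46.6°) = 1.06
Z_in = Z_0·(Z_L + jZ_0·tanβl)/(Z_0 + jZ_L·tanβl)
     = 75·(339 + j79.4)/(75 + j359)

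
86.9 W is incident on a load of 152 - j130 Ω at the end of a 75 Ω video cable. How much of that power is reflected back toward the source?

P_reflected ≈ 29 W

|Γ| = |(77 − j130)/(227 − j130)| = 0.578
|Γ|² = 0.334
P_refl = |Γ|²·P_inc = 29 W, P_del = (1 − |Γ|²)·P_inc = 57.9 W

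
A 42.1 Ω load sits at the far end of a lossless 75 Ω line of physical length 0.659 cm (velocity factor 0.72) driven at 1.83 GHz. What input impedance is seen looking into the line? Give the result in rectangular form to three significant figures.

Z_in ≈ 45.8 + j18 Ω

λ = v/f = 0.72·c / 1.83 GHz = 0.118 m
βl = 2π·l/λ = 2π × 0.0558 = 20.1°
tan(βl) = tan(20.1°) = 0.366
Z_in = Z_0·(Z_L + jZ_0·tanβl)/(Z_0 + jZ_L·tanβl)
     = 75·(42.1 + j27.4)/(75 + j15.4)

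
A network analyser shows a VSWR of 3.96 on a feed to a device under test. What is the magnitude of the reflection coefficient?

|Γ| ≈ 0.597

|Γ| = (S − 1)/(S + 1) = (3.96 − 1)/(3.96 + 1) = 2.96/4.96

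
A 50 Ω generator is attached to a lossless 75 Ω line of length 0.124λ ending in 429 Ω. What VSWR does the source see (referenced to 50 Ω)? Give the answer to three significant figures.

VSWR ≈ 6.26

βl = 2π × 0.124 = 44.6°
tan(βl) = 0.988
Z_in = Z_0·(Z_L + jZ_0·tanβl)/(Z_0 + jZ_L·tanβl) = 25.8 − j71.4 Ω
Γ_s = (Z_in − Z_s)/(Z_in + Z_s) = (-24.2 − j71.4)/(75.8 − j71.4), |Γ_s| = 0.724
VSWR = (1 + |Γ_s|)/(1 − |Γ_s|)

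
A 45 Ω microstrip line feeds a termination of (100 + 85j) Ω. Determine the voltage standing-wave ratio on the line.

Γ = (Z_L − Z_0)/(Z_L + Z_0) = (55 + j85)/(145 + j85)
|Γ| = 101/168 = 0.602
VSWR = (1 + |Γ|)/(1 − |Γ|) = 1.6/0.398

VSWR ≈ 4.03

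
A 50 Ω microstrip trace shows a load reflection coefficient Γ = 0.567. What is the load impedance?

Z_L = Z_0·(1 + Γ)/(1 − Γ) = 50·(1.57)/(0.433)

Z_L ≈ 181 Ω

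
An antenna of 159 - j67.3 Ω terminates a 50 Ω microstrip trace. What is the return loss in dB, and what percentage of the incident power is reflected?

RL ≈ 4.68 dB; 34% of incident power reflected

Γ = (109 − j67.3)/(209 − j67.3), |Γ| = 0.583
RL = −20·log₁₀(0.583) = 4.68 dB
P_refl/P_inc = |Γ|² = 0.34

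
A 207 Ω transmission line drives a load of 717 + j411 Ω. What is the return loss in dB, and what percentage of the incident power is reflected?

RL ≈ 3.77 dB; 41.9% of incident power reflected

Γ = (510 + j411)/(924 + j411), |Γ| = 0.648
RL = −20·log₁₀(0.648) = 3.77 dB
P_refl/P_inc = |Γ|² = 0.419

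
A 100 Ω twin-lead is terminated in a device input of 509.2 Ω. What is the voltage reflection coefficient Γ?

Γ = (Z_L − Z_0)/(Z_L + Z_0) = (509.2 − 100)/(509.2 + 100) = 409.2/609.2

Γ = 0.672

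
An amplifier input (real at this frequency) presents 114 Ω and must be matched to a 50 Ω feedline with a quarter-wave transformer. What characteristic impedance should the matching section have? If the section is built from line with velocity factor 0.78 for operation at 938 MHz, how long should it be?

Z_qwt ≈ 75.5 Ω; length ≈ 6.24 cm

Z_qwt = √(Z_0·R_L) = √(50 × 114) = √5700
λ = 0.78·c/f = 0.249 m, so l = λ/4 = 0.0624 m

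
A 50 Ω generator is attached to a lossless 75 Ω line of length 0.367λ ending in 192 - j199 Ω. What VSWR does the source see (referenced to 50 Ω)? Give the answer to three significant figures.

βl = 2π × 0.367 = 132°
tan(βl) = -1.11
Z_in = Z_0·(Z_L + jZ_0·tanβl)/(Z_0 + jZ_L·tanβl) = 36.3 + j92.6 Ω
Γ_s = (Z_in − Z_s)/(Z_in + Z_s) = (-13.7 + j92.6)/(86.3 + j92.6), |Γ_s| = 0.74
VSWR = (1 + |Γ_s|)/(1 − |Γ_s|)

VSWR ≈ 6.68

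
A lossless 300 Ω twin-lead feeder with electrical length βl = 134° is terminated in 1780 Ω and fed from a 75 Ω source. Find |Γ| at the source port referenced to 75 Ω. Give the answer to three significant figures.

|Γ| ≈ 0.852

tan(βl) = -1.04
Z_in = Z_0·(Z_L + jZ_0·tanβl)/(Z_0 + jZ_L·tanβl) = 95.2 + j274 Ω
Γ_s = (Z_in − Z_s)/(Z_in + Z_s) = (20.2 + j274)/(170 + j274), |Γ_s| = 0.852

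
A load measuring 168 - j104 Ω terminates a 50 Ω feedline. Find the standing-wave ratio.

Γ = (Z_L − Z_0)/(Z_L + Z_0) = (118 − j104)/(218 − j104)
|Γ| = 157/242 = 0.651
VSWR = (1 + |Γ|)/(1 − |Γ|) = 1.65/0.349

VSWR ≈ 4.73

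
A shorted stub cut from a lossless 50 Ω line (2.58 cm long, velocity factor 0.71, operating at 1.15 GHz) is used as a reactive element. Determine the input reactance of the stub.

λ = v/f = 0.71·c / 1.15 GHz = 0.185 m
βl = 2π·l/λ = 2π × 0.139 = 50.1°
tan(βl) = 1.2
For a shorted stub, Z_in = jZ_0·tan(βl)

X_in ≈ 59.9 Ω (inductive)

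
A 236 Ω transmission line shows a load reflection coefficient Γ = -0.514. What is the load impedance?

Z_L ≈ 75.8 Ω

Z_L = Z_0·(1 + Γ)/(1 − Γ) = 236·(0.486)/(1.51)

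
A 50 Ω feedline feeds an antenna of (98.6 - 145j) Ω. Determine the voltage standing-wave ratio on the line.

VSWR ≈ 6.59

Γ = (Z_L − Z_0)/(Z_L + Z_0) = (48.6 − j145)/(148.6 − j145)
|Γ| = 153/208 = 0.737
VSWR = (1 + |Γ|)/(1 − |Γ|) = 1.74/0.263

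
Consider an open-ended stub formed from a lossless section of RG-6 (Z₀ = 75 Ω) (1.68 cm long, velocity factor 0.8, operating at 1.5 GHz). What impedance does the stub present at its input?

λ = v/f = 0.8·c / 1.5 GHz = 0.16 m
βl = 2π·l/λ = 2π × 0.105 = 37.8°
tan(βl) = 0.776
For an open-ended stub, Z_in = −jZ_0·cot(βl) = −jZ_0/tan(βl)

Z_in ≈ −j96.7 Ω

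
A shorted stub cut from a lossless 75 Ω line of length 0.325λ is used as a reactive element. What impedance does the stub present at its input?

Z_in ≈ −j147 Ω

βl = 2π × 0.325 = 117°
tan(βl) = -1.96
For a shorted stub, Z_in = jZ_0·tan(βl)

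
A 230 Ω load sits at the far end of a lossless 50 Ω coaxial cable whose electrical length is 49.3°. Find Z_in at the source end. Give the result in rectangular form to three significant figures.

Z_in ≈ 18.3 − j39.6 Ω

tan(βl) = tan(49.3°) = 1.16
Z_in = Z_0·(Z_L + jZ_0·tanβl)/(Z_0 + jZ_L·tanβl)
     = 50·(230 + j58.1)/(50 + j267)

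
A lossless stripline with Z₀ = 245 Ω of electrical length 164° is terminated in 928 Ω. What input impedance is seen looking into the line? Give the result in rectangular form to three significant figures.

tan(βl) = tan(164°) = -0.287
Z_in = Z_0·(Z_L + jZ_0·tanβl)/(Z_0 + jZ_L·tanβl)
     = 245·(928 − j70.3)/(245 − j266)

Z_in ≈ 461 + j430 Ω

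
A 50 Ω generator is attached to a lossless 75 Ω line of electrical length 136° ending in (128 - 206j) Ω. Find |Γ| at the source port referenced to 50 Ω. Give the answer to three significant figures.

tan(βl) = -0.966
Z_in = Z_0·(Z_L + jZ_0·tanβl)/(Z_0 + jZ_L·tanβl) = 45.4 + j123 Ω
Γ_s = (Z_in − Z_s)/(Z_in + Z_s) = (-4.58 + j123)/(95.4 + j123), |Γ_s| = 0.791

|Γ| ≈ 0.791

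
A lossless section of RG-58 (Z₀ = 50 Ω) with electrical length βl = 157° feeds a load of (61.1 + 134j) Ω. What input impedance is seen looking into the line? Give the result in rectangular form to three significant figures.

Z_in ≈ 14.9 + j56.4 Ω

tan(βl) = tan(157°) = -0.424
Z_in = Z_0·(Z_L + jZ_0·tanβl)/(Z_0 + jZ_L·tanβl)
     = 50·(61.1 + j113)/(107 − j25.9)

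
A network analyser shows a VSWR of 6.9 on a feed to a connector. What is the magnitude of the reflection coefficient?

|Γ| ≈ 0.747

|Γ| = (S − 1)/(S + 1) = (6.9 − 1)/(6.9 + 1) = 5.9/7.9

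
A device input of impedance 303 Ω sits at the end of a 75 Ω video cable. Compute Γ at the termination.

Γ = 0.603

Γ = (Z_L − Z_0)/(Z_L + Z_0) = (303 − 75)/(303 + 75) = 228/378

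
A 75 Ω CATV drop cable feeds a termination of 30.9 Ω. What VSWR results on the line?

VSWR ≈ 2.43

Γ = (30.9 − 75)/(30.9 + 75) = -0.416
VSWR = (1 + 0.416)/(1 − 0.416)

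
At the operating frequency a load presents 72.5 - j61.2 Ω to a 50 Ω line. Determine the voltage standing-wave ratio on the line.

VSWR ≈ 2.82

Γ = (Z_L − Z_0)/(Z_L + Z_0) = (22.5 − j61.2)/(122.5 − j61.2)
|Γ| = 65.2/137 = 0.476
VSWR = (1 + |Γ|)/(1 − |Γ|) = 1.48/0.524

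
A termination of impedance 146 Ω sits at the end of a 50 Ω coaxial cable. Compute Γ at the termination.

Γ = 0.49

Γ = (Z_L − Z_0)/(Z_L + Z_0) = (146 − 50)/(146 + 50) = 96/196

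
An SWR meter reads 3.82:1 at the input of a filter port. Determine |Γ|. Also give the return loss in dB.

|Γ| ≈ 0.585; return loss ≈ 4.66 dB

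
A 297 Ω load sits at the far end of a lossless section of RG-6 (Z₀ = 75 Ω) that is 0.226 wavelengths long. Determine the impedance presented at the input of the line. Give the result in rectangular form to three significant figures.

Z_in ≈ 19.3 − j10.7 Ω

βl = 2π × 0.226 = 81.4°
tan(βl) = tan(81.4°) = 6.58
Z_in = Z_0·(Z_L + jZ_0·tanβl)/(Z_0 + jZ_L·tanβl)
     = 75·(297 + j494)/(75 + j1950)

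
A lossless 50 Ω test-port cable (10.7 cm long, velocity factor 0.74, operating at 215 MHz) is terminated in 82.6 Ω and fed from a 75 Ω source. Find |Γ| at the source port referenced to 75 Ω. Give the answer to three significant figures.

|Γ| ≈ 0.276

λ = v/f = 0.74·c / 215 MHz = 1.03 m
βl = 2π·l/λ = 2π × 0.104 = 37.3°
tan(βl) = 0.762
Z_in = Z_0·(Z_L + jZ_0·tanβl)/(Z_0 + jZ_L·tanβl) = 50.5 − j25.5 Ω
Γ_s = (Z_in − Z_s)/(Z_in + Z_s) = (-24.5 − j25.5)/(126 − j25.5), |Γ_s| = 0.276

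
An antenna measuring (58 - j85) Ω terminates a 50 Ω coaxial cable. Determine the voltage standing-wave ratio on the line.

Γ = (Z_L − Z_0)/(Z_L + Z_0) = (8 − j85)/(108 − j85)
|Γ| = 85.4/137 = 0.621
VSWR = (1 + |Γ|)/(1 − |Γ|) = 1.62/0.379

VSWR ≈ 4.28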